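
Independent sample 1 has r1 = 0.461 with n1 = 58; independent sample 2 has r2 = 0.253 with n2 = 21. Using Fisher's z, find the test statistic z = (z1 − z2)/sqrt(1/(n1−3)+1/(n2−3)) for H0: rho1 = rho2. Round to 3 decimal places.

0.884

Fisher z-transforms: z1 = atanh(0.461) = 0.498580, z2 = atanh(0.253) = 0.258615; difference d = 0.239965
Var(d) = 1/55 + 1/18 = 0.0181818 + 0.0555556 = 0.0737374
z = d/√Var(d) = 0.239965 / √0.0737374 = 0.239965 / 0.271546 = 0.884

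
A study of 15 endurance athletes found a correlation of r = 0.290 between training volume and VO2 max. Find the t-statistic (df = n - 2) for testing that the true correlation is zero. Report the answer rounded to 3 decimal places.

t = r·√(n−2) / √(1−r²) with r = 0.290, n = 15
  = 0.290·√13 / √(1 − 0.084100)
  = 0.290·3.605551 / 0.957027
  = 1.045610 / 0.957027 = 1.093

1.093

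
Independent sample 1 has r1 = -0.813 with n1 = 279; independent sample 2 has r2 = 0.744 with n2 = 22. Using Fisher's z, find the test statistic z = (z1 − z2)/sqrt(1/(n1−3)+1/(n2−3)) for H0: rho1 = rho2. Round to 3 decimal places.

-8.834

Fisher z-transforms: z1 = atanh(-0.813) = -1.135815, z2 = atanh(0.744) = 0.959380; difference d = -2.095195
Var(d) = 1/276 + 1/19 = 0.0036232 + 0.0526316 = 0.0562548
z = d/√Var(d) = -2.095195 / √0.0562548 = -2.095195 / 0.237181 = -8.834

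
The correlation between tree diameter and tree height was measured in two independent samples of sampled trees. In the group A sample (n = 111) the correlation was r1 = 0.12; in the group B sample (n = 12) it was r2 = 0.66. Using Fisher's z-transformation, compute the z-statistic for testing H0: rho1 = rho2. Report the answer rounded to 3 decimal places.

-1.938

Fisher z-transforms: z1 = atanh(0.12) = 0.120581, z2 = atanh(0.66) = 0.792814; difference d = -0.672233
Var(d) = 1/108 + 1/9 = 0.0092593 + 0.1111111 = 0.1203704
z = d/√Var(d) = -0.672233 / √0.1203704 = -0.672233 / 0.346944 = -1.938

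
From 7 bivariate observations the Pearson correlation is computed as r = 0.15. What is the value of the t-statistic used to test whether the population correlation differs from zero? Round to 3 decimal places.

0.339

1 − r² = 1 − 0.0225 = 0.9775;  √(1−r²) = 0.988686
√(n−2) = √5 = 2.236068
t = r·√(n−2)/√(1−r²) = 0.15 · 2.236068 / 0.988686 = 0.339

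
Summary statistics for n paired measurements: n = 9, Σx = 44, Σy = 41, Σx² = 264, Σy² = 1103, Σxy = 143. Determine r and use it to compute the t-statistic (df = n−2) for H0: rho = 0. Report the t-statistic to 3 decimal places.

-0.746

Numerator: nΣxy − (Σx)(Σy) = 9·143 − (44)(41) = -517
Denominator: √[(nΣx²−(Σx)²)(nΣy²−(Σy)²)]
  nΣx²−(Σx)² = 9·264 − 1936 = 440;  nΣy²−(Σy)² = 9·1103 − 1681 = 8246
  √(440·8246) = √3628240 = 1904.7940
r = -517 / 1904.7940 = -0.2714
t = r·√(n−2)/√(1−r²) = -0.2714·√7 / √(1−0.073658) = -0.718057 / 0.962467 = -0.746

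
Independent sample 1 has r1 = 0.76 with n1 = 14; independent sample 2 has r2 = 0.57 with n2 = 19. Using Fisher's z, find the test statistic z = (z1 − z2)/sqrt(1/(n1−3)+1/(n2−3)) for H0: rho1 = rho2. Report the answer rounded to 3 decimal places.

0.890

z1 = atanh(0.76) = 0.996215,  z2 = atanh(0.57) = 0.647523
SE = √(1/(n1−3) + 1/(n2−3)) = √(1/11 + 1/16) = √(0.0909091 + 0.0625000) = √0.1534091 = 0.391675
z = (z1 − z2)/SE = (0.996215 − 0.647523) / 0.391675 = 0.348692 / 0.391675 = 0.890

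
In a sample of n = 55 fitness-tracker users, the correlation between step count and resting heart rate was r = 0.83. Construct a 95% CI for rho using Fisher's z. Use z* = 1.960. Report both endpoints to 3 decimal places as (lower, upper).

z_r = atanh(0.83) = 1.188136;  SE = 1/√(n−3) = 1/√52 = 0.138675
z-limits: 1.188136 ± 1.960·0.138675 = 1.188136 ± 0.271803 = [0.916333, 1.459939]
ρ-limits: (tanh 0.916333, tanh 1.459939) = (0.724, 0.898)

(0.724, 0.898)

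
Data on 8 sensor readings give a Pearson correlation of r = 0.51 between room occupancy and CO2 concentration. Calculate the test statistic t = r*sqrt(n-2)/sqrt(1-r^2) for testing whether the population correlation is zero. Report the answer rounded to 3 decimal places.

1.452

t = r·√(n−2) / √(1−r²) with r = 0.51, n = 8
  = 0.51·√6 / √(1 − 0.2601)
  = 0.51·2.449490 / 0.860174
  = 1.249240 / 0.860174 = 1.452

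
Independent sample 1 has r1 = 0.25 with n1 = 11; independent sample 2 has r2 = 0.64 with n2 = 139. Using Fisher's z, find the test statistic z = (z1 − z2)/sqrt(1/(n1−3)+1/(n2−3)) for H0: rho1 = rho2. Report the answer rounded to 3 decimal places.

z1 = atanh(0.25) = 0.255413,  z2 = atanh(0.64) = 0.758174
SE = √(1/(n1−3) + 1/(n2−3)) = √(1/8 + 1/136) = √(0.1250000 + 0.0073529) = √0.1323529 = 0.363803
z = (z1 − z2)/SE = (0.255413 − 0.758174) / 0.363803 = -0.502761 / 0.363803 = -1.382

-1.382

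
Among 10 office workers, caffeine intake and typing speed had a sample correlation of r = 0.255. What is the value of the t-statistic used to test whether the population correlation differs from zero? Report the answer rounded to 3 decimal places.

0.746

t = r·√(n−2) / √(1−r²) with r = 0.255, n = 10
  = 0.255·√8 / √(1 − 0.065025)
  = 0.255·2.828427 / 0.966941
  = 0.721249 / 0.966941 = 0.746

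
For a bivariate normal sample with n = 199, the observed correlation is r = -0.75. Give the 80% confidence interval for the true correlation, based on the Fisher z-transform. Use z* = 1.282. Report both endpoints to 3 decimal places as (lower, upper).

z_r = atanh(-0.75) = -0.972955;  SE = 1/√(n−3) = 1/√196 = 0.071429
z-limits: -0.972955 ± 1.282·0.071429 = -0.972955 ± 0.091572 = [-1.064527, -0.881383]
ρ-limits: (tanh -1.064527, tanh -0.881383) = (-0.787, -0.707)

(-0.787, -0.707)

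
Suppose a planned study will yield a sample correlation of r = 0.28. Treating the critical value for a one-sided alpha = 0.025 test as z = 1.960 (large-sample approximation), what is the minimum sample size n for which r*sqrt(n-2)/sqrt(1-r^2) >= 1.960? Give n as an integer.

r√(n−2)/√(1−r²) ≥ 1.960  ⇔  n−2 ≥ (1.960)²·(1−r²)/r²
(1−r²)/r² = (1−0.0784)/0.0784 = 11.7551
n ≥ 2 + 3.8416·11.7551 = 2 + 45.1584 = 47.1584
⌈47.1584⌉ = 48

48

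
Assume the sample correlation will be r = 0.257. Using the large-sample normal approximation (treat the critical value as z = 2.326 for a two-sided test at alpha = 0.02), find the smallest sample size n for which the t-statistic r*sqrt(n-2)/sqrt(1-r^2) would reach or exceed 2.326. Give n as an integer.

Need r·√(n−2)/√(1−r²) ≥ 2.326
√(n−2) ≥ 2.326·√(1−0.066049) / 0.257 = 2.326·0.966411 / 0.257 = 8.7466
n−2 ≥ 76.5030  ⇒  n ≥ 78.5030
Smallest integer n = 79

79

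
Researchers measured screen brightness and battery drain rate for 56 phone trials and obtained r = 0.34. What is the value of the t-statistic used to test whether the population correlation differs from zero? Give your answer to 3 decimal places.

2.657

t = r·√(n−2) / √(1−r²) with r = 0.34, n = 56
  = 0.34·√54 / √(1 − 0.1156)
  = 0.34·7.348469 / 0.940425
  = 2.498479 / 0.940425 = 2.657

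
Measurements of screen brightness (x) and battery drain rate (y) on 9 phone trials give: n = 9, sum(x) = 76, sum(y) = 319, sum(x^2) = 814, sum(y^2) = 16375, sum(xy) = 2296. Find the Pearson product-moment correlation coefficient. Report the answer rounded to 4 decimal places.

-0.4258

Numerator: nΣxy − (Σx)(Σy) = 9·2296 − (76)(319) = -3580
Denominator: √[(nΣx²−(Σx)²)(nΣy²−(Σy)²)]
  nΣx²−(Σx)² = 9·814 − 5776 = 1550;  nΣy²−(Σy)² = 9·16375 − 101761 = 45614
  √(1550·45614) = √70701700 = 8408.4303
r = -3580 / 8408.4303 = -0.4258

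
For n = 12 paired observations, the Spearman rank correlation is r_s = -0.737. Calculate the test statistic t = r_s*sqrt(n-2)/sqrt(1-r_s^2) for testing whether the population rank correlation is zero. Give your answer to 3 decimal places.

-3.448

t = r_s·√(n−2) / √(1−r_s²) with r_s = -0.737, n = 12
  = -0.737·√10 / √(1 − 0.543169)
  = -0.737·3.162278 / 0.675893
  = -2.330599 / 0.675893 = -3.448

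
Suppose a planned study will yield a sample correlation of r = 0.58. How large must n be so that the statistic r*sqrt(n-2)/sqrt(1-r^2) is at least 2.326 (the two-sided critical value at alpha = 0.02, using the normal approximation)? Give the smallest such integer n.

13

r√(n−2)/√(1−r²) ≥ 2.326  ⇔  n−2 ≥ (2.326)²·(1−r²)/r²
(1−r²)/r² = (1−0.3364)/0.3364 = 1.9727
n ≥ 2 + 5.410276·1.9727 = 2 + 10.6729 = 12.6729
⌈12.6729⌉ = 13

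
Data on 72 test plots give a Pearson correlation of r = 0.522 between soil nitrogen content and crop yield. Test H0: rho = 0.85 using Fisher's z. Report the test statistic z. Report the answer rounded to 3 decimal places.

z_r = atanh(0.522) = 0.579085,  z_0 = atanh(0.85) = 1.256153
SE = 1/√(n−3) = 1/√69 = 0.120386
z = (z_r − z_0)/SE = (0.579085 − 1.256153) / 0.120386 = -0.677068 / 0.120386 = -5.624

-5.624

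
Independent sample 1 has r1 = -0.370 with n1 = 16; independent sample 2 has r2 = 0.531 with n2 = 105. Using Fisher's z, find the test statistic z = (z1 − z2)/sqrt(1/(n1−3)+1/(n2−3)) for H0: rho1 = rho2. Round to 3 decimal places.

-3.328

z1 = atanh(-0.370) = -0.388423,  z2 = atanh(0.531) = 0.591537
SE = √(1/(n1−3) + 1/(n2−3)) = √(1/13 + 1/102) = √(0.0769231 + 0.0098039) = √0.0867270 = 0.294494
z = (z1 − z2)/SE = (-0.388423 − 0.591537) / 0.294494 = -0.979960 / 0.294494 = -3.328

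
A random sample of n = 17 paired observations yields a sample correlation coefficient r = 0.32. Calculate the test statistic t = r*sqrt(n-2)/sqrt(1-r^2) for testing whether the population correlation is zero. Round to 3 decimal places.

t = r·√(n−2) / √(1−r²) with r = 0.32, n = 17
  = 0.32·√15 / √(1 − 0.1024)
  = 0.32·3.872983 / 0.947418
  = 1.239355 / 0.947418 = 1.308

1.308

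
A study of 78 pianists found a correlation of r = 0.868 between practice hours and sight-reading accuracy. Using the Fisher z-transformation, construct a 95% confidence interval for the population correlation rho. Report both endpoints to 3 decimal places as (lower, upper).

Fisher z: z_r = atanh(r) = ½·ln((1+0.868)/(1−0.868)) = 1.324911
SE(z) = 1/√(n−3) = 1/√75 = 0.115470
95% ⇒ z* = 1.960; margin = 1.960·0.115470 = 0.226321
CI on z-scale: (1.098590, 1.551232)
Back-transform: tanh(1.098590) = 0.799992, tanh(1.551232) = 0.913989

(0.800, 0.914)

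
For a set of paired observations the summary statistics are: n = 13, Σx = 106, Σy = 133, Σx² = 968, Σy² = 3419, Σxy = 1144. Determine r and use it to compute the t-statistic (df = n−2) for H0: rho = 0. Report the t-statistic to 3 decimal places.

Numerator: nΣxy − (Σx)(Σy) = 13·1144 − (106)(133) = 774
Denominator: √[(nΣx²−(Σx)²)(nΣy²−(Σy)²)]
  nΣx²−(Σx)² = 13·968 − 11236 = 1348;  nΣy²−(Σy)² = 13·3419 − 17689 = 26758
  √(1348·26758) = √36069784 = 6005.8125
r = 774 / 6005.8125 = 0.1289
t = r·√(n−2)/√(1−r²) = 0.1289·√11 / √(1−0.016615) = 0.427513 / 0.991658 = 0.431

0.431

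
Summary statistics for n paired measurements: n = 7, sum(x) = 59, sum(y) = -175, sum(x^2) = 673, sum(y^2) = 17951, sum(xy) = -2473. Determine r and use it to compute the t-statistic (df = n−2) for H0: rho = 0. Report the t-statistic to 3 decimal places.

Numerator: nΣxy − (Σx)(Σy) = 7·(-2473) − (59)(-175) = -6986
Denominator: √[(nΣx²−(Σx)²)(nΣy²−(Σy)²)]
  nΣx²−(Σx)² = 7·673 − 3481 = 1230;  nΣy²−(Σy)² = 7·17951 − 30625 = 95032
  √(1230·95032) = √116889360 = 10811.5383
r = -6986 / 10811.5383 = -0.6462
t = r·√(n−2)/√(1−r²) = -0.6462·√5 / √(1−0.417574) = -1.444947 / 0.763168 = -1.893

-1.893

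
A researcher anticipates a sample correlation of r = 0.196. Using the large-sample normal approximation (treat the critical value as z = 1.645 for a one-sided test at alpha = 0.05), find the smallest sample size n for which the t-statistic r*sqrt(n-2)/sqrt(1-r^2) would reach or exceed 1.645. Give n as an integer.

Need r·√(n−2)/√(1−r²) ≥ 1.645
√(n−2) ≥ 1.645·√(1−0.038416) / 0.196 = 1.645·0.980604 / 0.196 = 8.2301
n−2 ≥ 67.7345  ⇒  n ≥ 69.7345
Smallest integer n = 70

70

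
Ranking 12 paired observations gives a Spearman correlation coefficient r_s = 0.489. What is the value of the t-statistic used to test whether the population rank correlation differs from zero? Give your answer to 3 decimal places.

t = r_s·√(n−2) / √(1−r_s²) with r_s = 0.489, n = 12
  = 0.489·√10 / √(1 − 0.239121)
  = 0.489·3.162278 / 0.872284
  = 1.546354 / 0.872284 = 1.773

1.773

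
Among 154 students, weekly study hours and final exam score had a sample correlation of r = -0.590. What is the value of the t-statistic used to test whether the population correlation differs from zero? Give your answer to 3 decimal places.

1 − r² = 1 − 0.348100 = 0.651900;  √(1−r²) = 0.807403
√(n−2) = √152 = 12.328828
t = r·√(n−2)/√(1−r²) = -0.590 · 12.328828 / 0.807403 = -9.009

-9.009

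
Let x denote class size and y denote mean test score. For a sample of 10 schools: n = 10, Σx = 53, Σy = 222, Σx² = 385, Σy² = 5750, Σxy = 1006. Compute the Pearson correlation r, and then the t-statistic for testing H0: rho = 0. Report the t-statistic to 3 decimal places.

S_xy = nΣxy − ΣxΣy = 10·1006 − 53·222 = 10060 − 11766 = -1706
S_xx = nΣx² − (Σx)² = 10·385 − 53² = 3850 − 2809 = 1041
S_yy = nΣy² − (Σy)² = 10·5750 − 222² = 57500 − 49284 = 8216
r = S_xy / √(S_xx·S_yy) = -1706 / √(1041·8216) = -1706 / √8552856 = -1706 / 2924.5266 = -0.5833
t = r·√(n−2)/√(1−r²) = -0.5833·√8 / √(1−0.340239) = -1.649822 / 0.812257 = -2.031

-2.031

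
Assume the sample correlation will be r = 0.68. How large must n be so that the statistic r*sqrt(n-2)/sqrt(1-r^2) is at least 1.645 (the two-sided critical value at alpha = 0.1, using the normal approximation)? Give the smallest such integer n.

Need r·√(n−2)/√(1−r²) ≥ 1.645
√(n−2) ≥ 1.645·√(1−0.4624) / 0.68 = 1.645·0.733212 / 0.68 = 1.7737
n−2 ≥ 3.1460  ⇒  n ≥ 5.1460
Smallest integer n = 6

6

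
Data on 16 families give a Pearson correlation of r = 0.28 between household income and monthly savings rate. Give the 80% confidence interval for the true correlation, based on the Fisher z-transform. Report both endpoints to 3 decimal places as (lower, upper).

Fisher z: z_r = atanh(r) = ½·ln((1+0.28)/(1−0.28)) = 0.287682
SE(z) = 1/√(n−3) = 1/√13 = 0.277350
80% ⇒ z* = 1.282; margin = 1.282·0.277350 = 0.355563
CI on z-scale: (-0.067881, 0.643245)
Back-transform: tanh(-0.067881) = -0.067777, tanh(0.643245) = 0.567105

(-0.068, 0.567)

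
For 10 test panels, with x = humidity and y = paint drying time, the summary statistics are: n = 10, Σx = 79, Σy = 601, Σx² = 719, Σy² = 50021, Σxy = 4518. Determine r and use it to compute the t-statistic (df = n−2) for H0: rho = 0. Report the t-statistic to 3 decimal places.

-0.578

Numerator: nΣxy − (Σx)(Σy) = 10·4518 − (79)(601) = -2299
Denominator: √[(nΣx²−(Σx)²)(nΣy²−(Σy)²)]
  nΣx²−(Σx)² = 10·719 − 6241 = 949;  nΣy²−(Σy)² = 10·50021 − 361201 = 139009
  √(949·139009) = √131919541 = 11485.6232
r = -2299 / 11485.6232 = -0.2002
t = r·√(n−2)/√(1−r²) = -0.2002·√8 / √(1−0.040080) = -0.566251 / 0.979755 = -0.578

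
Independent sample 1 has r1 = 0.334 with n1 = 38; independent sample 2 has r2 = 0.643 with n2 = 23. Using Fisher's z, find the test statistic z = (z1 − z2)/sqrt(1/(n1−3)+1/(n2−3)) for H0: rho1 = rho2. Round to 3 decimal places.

z1 = atanh(0.334) = 0.347324,  z2 = atanh(0.643) = 0.763272
SE = √(1/(n1−3) + 1/(n2−3)) = √(1/35 + 1/20) = √(0.0285714 + 0.0500000) = √0.0785714 = 0.280306
z = (z1 − z2)/SE = (0.347324 − 0.763272) / 0.280306 = -0.415948 / 0.280306 = -1.484

-1.484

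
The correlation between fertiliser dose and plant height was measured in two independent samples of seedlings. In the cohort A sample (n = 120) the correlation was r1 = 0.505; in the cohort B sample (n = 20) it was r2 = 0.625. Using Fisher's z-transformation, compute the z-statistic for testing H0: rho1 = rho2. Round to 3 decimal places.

-0.683

Fisher z-transforms: z1 = atanh(0.505) = 0.555995, z2 = atanh(0.625) = 0.733169; difference d = -0.177174
Var(d) = 1/117 + 1/17 = 0.0085470 + 0.0588235 = 0.0673705
z = d/√Var(d) = -0.177174 / √0.0673705 = -0.177174 / 0.259558 = -0.683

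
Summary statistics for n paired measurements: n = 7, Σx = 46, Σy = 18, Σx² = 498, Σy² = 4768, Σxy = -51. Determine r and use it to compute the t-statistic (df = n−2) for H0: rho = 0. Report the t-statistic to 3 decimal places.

-0.400

Numerator: nΣxy − (Σx)(Σy) = 7·(-51) − (46)(18) = -1185
Denominator: √[(nΣx²−(Σx)²)(nΣy²−(Σy)²)]
  nΣx²−(Σx)² = 7·498 − 2116 = 1370;  nΣy²−(Σy)² = 7·4768 − 324 = 33052
  √(1370·33052) = √45281240 = 6729.1337
r = -1185 / 6729.1337 = -0.1761
t = r·√(n−2)/√(1−r²) = -0.1761·√5 / √(1−0.031011) = -0.393772 / 0.984372 = -0.400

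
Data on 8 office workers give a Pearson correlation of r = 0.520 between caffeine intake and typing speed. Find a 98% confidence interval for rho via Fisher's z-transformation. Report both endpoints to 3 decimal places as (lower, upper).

z_r = atanh(0.520) = 0.576340;  SE = 1/√(n−3) = 1/√5 = 0.447214
z-limits: 0.576340 ± 2.326·0.447214 = 0.576340 ± 1.040220 = [-0.463880, 1.616560]
ρ-limits: (tanh -0.463880, tanh 1.616560) = (-0.433, 0.924)

(-0.433, 0.924)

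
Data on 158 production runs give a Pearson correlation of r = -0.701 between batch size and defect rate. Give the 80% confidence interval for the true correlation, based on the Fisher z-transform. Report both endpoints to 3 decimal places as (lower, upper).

z_r = atanh(-0.701) = -0.869264;  SE = 1/√(n−3) = 1/√155 = 0.080322
z-limits: -0.869264 ± 1.282·0.080322 = -0.869264 ± 0.102973 = [-0.972237, -0.766291]
ρ-limits: (tanh -0.972237, tanh -0.766291) = (-0.750, -0.645)

(-0.750, -0.645)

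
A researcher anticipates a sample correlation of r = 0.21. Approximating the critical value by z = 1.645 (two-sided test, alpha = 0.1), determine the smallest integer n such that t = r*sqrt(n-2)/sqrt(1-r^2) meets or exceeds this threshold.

61

r√(n−2)/√(1−r²) ≥ 1.645  ⇔  n−2 ≥ (1.645)²·(1−r²)/r²
(1−r²)/r² = (1−0.0441)/0.0441 = 21.6757
n ≥ 2 + 2.706025·21.6757 = 2 + 58.6550 = 60.6550
⌈60.6550⌉ = 61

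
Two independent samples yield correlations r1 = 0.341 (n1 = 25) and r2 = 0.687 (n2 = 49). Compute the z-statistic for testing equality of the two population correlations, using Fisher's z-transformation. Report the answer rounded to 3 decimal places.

Fisher z-transforms: z1 = atanh(0.341) = 0.355224, z2 = atanh(0.687) = 0.842252; difference d = -0.487028
Var(d) = 1/22 + 1/46 = 0.0454545 + 0.0217391 = 0.0671936
z = d/√Var(d) = -0.487028 / √0.0671936 = -0.487028 / 0.259217 = -1.879

-1.879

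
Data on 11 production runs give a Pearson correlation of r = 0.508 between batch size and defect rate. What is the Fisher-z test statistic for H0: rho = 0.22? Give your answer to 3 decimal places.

0.951

Fisher z: atanh(0.508) = 0.560030, atanh(0.22) = 0.223656
z = (z_r − z_0)·√(n−3) = (0.560030 − 0.223656)·√8 = 0.336374 · 2.828427 = 0.951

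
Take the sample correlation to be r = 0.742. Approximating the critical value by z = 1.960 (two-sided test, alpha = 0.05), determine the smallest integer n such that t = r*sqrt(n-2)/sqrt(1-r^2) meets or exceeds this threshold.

6

Need r·√(n−2)/√(1−r²) ≥ 1.960
√(n−2) ≥ 1.960·√(1−0.550564) / 0.742 = 1.960·0.670400 / 0.742 = 1.7709
n−2 ≥ 3.1361  ⇒  n ≥ 5.1361
Smallest integer n = 6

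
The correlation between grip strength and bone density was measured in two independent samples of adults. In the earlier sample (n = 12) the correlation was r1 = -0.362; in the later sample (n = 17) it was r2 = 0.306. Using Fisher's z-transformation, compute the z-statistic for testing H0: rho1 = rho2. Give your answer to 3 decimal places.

-1.627

z1 = atanh(-0.362) = -0.379186,  z2 = atanh(0.306) = 0.316126
SE = √(1/(n1−3) + 1/(n2−3)) = √(1/9 + 1/14) = √(0.1111111 + 0.0714286) = √0.1825397 = 0.427247
z = (z1 − z2)/SE = (-0.379186 − 0.316126) / 0.427247 = -0.695312 / 0.427247 = -1.627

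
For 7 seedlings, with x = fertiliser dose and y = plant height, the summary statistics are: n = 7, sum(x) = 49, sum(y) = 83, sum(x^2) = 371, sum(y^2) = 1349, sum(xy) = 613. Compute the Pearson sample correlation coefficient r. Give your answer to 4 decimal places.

Numerator: nΣxy − (Σx)(Σy) = 7·613 − (49)(83) = 224
Denominator: √[(nΣx²−(Σx)²)(nΣy²−(Σy)²)]
  nΣx²−(Σx)² = 7·371 − 2401 = 196;  nΣy²−(Σy)² = 7·1349 − 6889 = 2554
  √(196·2554) = √500584 = 707.5196
r = 224 / 707.5196 = 0.3166

0.3166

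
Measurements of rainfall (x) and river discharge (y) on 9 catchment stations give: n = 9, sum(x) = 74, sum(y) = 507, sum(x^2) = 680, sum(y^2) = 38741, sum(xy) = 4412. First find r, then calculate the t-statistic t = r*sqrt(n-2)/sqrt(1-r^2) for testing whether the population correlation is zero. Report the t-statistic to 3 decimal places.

Numerator: nΣxy − (Σx)(Σy) = 9·4412 − (74)(507) = 2190
Denominator: √[(nΣx²−(Σx)²)(nΣy²−(Σy)²)]
  nΣx²−(Σx)² = 9·680 − 5476 = 644;  nΣy²−(Σy)² = 9·38741 − 257049 = 91620
  √(644·91620) = √59003280 = 7681.3593
r = 2190 / 7681.3593 = 0.2851
t = r·√(n−2)/√(1−r²) = 0.2851·√7 / √(1−0.081282) = 0.754304 / 0.958498 = 0.787

0.787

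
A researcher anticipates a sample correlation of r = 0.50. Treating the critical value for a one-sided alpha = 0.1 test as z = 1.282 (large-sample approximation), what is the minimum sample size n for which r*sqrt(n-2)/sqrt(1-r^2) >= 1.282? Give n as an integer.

7

r√(n−2)/√(1−r²) ≥ 1.282  ⇔  n−2 ≥ (1.282)²·(1−r²)/r²
(1−r²)/r² = (1−0.2500)/0.2500 = 3.0000
n ≥ 2 + 1.643524·3.0000 = 2 + 4.9306 = 6.9306
⌈6.9306⌉ = 7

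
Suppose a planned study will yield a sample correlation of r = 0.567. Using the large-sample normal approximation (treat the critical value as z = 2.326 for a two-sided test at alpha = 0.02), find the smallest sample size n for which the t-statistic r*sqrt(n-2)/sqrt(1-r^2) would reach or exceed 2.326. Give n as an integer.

14

r√(n−2)/√(1−r²) ≥ 2.326  ⇔  n−2 ≥ (2.326)²·(1−r²)/r²
(1−r²)/r² = (1−0.321489)/0.321489 = 2.1105
n ≥ 2 + 5.410276·2.1105 = 2 + 11.4184 = 13.4184
⌈13.4184⌉ = 14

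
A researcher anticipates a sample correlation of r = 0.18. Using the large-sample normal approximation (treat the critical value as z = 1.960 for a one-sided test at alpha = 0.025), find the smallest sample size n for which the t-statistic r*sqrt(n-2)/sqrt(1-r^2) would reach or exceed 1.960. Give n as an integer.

Need r·√(n−2)/√(1−r²) ≥ 1.960
√(n−2) ≥ 1.960·√(1−0.0324) / 0.18 = 1.960·0.983667 / 0.18 = 10.7110
n−2 ≥ 114.7255  ⇒  n ≥ 116.7255
Smallest integer n = 117

117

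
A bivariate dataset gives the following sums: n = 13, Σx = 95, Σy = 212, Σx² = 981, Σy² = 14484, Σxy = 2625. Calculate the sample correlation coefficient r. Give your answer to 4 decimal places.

Numerator: nΣxy − (Σx)(Σy) = 13·2625 − (95)(212) = 13985
Denominator: √[(nΣx²−(Σx)²)(nΣy²−(Σy)²)]
  nΣx²−(Σx)² = 13·981 − 9025 = 3728;  nΣy²−(Σy)² = 13·14484 − 44944 = 143348
  √(3728·143348) = √534401344 = 23117.1223
r = 13985 / 23117.1223 = 0.6050

0.6050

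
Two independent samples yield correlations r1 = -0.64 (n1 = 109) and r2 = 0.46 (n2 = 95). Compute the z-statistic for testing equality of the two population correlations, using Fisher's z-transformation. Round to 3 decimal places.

-8.811

z1 = atanh(-0.64) = -0.758174,  z2 = atanh(0.46) = 0.497311
SE = √(1/(n1−3) + 1/(n2−3)) = √(1/106 + 1/92) = √(0.0094340 + 0.0108696) = √0.0203036 = 0.142491
z = (z1 − z2)/SE = (-0.758174 − 0.497311) / 0.142491 = -1.255485 / 0.142491 = -8.811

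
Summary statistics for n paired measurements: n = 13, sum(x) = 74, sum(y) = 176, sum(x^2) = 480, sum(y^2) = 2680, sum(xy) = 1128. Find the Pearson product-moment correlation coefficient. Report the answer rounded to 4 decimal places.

Numerator: nΣxy − (Σx)(Σy) = 13·1128 − (74)(176) = 1640
Denominator: √[(nΣx²−(Σx)²)(nΣy²−(Σy)²)]
  nΣx²−(Σx)² = 13·480 − 5476 = 764;  nΣy²−(Σy)² = 13·2680 − 30976 = 3864
  √(764·3864) = √2952096 = 1718.1665
r = 1640 / 1718.1665 = 0.9545

0.9545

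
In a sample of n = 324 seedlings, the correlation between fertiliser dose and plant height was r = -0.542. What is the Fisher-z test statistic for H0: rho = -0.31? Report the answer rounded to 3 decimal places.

Fisher z: atanh(-0.542) = -0.606983, atanh(-0.31) = -0.320545
z = (z_r − z_0)·√(n−3) = (-0.606983 − (-0.320545))·√321 = -0.286438 · 17.916473 = -5.132

-5.132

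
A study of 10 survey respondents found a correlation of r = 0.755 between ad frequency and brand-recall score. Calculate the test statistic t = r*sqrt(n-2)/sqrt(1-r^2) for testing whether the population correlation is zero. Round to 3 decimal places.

t = r·√(n−2) / √(1−r²) with r = 0.755, n = 10
  = 0.755·√8 / √(1 − 0.570025)
  = 0.755·2.828427 / 0.655725
  = 2.135462 / 0.655725 = 3.257

3.257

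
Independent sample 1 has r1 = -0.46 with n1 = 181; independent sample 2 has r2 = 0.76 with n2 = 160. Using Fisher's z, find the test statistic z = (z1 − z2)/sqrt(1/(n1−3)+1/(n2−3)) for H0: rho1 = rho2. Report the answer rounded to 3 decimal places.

-13.641

z1 = atanh(-0.46) = -0.497311,  z2 = atanh(0.76) = 0.996215
SE = √(1/(n1−3) + 1/(n2−3)) = √(1/178 + 1/157) = √(0.0056180 + 0.0063694) = √0.0119874 = 0.109487
z = (z1 − z2)/SE = (-0.497311 − 0.996215) / 0.109487 = -1.493526 / 0.109487 = -13.641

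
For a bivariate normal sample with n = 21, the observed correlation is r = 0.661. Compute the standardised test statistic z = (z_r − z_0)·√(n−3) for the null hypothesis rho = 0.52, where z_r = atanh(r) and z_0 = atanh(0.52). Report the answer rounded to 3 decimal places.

Fisher z: atanh(0.661) = 0.794588, atanh(0.52) = 0.576340
z = (z_r − z_0)·√(n−3) = (0.794588 − 0.576340)·√18 = 0.218248 · 4.242641 = 0.926

0.926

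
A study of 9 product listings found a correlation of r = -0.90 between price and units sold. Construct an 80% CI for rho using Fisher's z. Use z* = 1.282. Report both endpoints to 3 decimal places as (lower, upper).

(-0.964, -0.739)

Fisher z: z_r = atanh(r) = ½·ln((1+(-0.90))/(1−(-0.90))) = -1.472219
SE(z) = 1/√(n−3) = 1/√6 = 0.408248
80% ⇒ z* = 1.282; margin = 1.282·0.408248 = 0.523374
CI on z-scale: (-1.995593, -0.948845)
Back-transform: tanh(-1.995593) = -0.963715, tanh(-0.948845) = -0.739260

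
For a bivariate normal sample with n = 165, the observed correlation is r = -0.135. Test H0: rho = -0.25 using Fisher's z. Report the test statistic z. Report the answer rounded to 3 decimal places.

1.522

Fisher z: atanh(-0.135) = -0.135829, atanh(-0.25) = -0.255413
z = (z_r − z_0)·√(n−3) = (-0.135829 − (-0.255413))·√162 = 0.119584 · 12.727922 = 1.522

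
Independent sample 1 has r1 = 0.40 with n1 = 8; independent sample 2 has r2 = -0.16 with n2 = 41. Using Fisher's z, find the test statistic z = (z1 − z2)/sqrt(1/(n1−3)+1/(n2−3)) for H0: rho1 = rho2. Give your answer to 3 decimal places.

1.230

z1 = atanh(0.40) = 0.423649,  z2 = atanh(-0.16) = -0.161387
SE = √(1/(n1−3) + 1/(n2−3)) = √(1/5 + 1/38) = √(0.2000000 + 0.0263158) = √0.2263158 = 0.475727
z = (z1 − z2)/SE = (0.423649 − (-0.161387)) / 0.475727 = 0.585036 / 0.475727 = 1.230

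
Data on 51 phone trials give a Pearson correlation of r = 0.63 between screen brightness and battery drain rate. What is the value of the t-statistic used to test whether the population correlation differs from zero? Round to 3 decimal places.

t = r·√(n−2) / √(1−r²) with r = 0.63, n = 51
  = 0.63·√49 / √(1 − 0.3969)
  = 0.63·7.000000 / 0.776595
  = 4.410000 / 0.776595 = 5.679

5.679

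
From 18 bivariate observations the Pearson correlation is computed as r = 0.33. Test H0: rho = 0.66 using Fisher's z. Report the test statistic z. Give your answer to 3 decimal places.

-1.743

z_r = atanh(0.33) = 0.342828,  z_0 = atanh(0.66) = 0.792814
SE = 1/√(n−3) = 1/√15 = 0.258199
z = (z_r − z_0)/SE = (0.342828 − 0.792814) / 0.258199 = -0.449986 / 0.258199 = -1.743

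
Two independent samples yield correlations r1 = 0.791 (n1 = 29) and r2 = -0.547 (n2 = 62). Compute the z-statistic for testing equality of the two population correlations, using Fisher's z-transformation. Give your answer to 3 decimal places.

7.172

Fisher z-transforms: z1 = atanh(0.791) = 1.074098, z2 = atanh(-0.547) = -0.614090; difference d = 1.688188
Var(d) = 1/26 + 1/59 = 0.0384615 + 0.0169492 = 0.0554107
z = d/√Var(d) = 1.688188 / √0.0554107 = 1.688188 / 0.235395 = 7.172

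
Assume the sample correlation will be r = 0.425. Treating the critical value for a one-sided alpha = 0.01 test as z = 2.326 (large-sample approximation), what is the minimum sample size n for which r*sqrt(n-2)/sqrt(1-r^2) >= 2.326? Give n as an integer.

Need r·√(n−2)/√(1−r²) ≥ 2.326
√(n−2) ≥ 2.326·√(1−0.180625) / 0.425 = 2.326·0.905193 / 0.425 = 4.9541
n−2 ≥ 24.5431  ⇒  n ≥ 26.5431
Smallest integer n = 27

27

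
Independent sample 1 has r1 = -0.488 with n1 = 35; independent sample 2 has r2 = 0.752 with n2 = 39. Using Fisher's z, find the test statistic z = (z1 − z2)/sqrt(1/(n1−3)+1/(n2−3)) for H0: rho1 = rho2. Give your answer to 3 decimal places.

z1 = atanh(-0.488) = -0.533432,  z2 = atanh(0.752) = 0.977542
SE = √(1/(n1−3) + 1/(n2−3)) = √(1/32 + 1/36) = √(0.0312500 + 0.0277778) = √0.0590278 = 0.242956
z = (z1 − z2)/SE = (-0.533432 − 0.977542) / 0.242956 = -1.510974 / 0.242956 = -6.219

-6.219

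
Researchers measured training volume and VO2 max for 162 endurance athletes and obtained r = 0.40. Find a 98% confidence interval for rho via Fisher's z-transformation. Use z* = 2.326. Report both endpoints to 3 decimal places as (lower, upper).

(0.235, 0.543)

z_r = atanh(0.40) = 0.423649;  SE = 1/√(n−3) = 1/√159 = 0.079305
z-limits: 0.423649 ± 2.326·0.079305 = 0.423649 ± 0.184463 = [0.239186, 0.608112]
ρ-limits: (tanh 0.239186, tanh 0.608112) = (0.235, 0.543)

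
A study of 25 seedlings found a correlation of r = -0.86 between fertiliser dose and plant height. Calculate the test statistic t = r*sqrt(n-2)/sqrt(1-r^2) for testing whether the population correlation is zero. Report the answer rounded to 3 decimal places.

1 − r² = 1 − 0.7396 = 0.2604;  √(1−r²) = 0.510294
√(n−2) = √23 = 4.795832
t = r·√(n−2)/√(1−r²) = -0.86 · 4.795832 / 0.510294 = -8.082

-8.082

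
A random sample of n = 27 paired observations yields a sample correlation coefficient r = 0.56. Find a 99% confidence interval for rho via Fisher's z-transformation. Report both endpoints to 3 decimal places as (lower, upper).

z_r = atanh(0.56) = 0.632833;  SE = 1/√(n−3) = 1/√24 = 0.204124
z-limits: 0.632833 ± 2.576·0.204124 = 0.632833 ± 0.525823 = [0.107010, 1.158656]
ρ-limits: (tanh 0.107010, tanh 1.158656) = (0.107, 0.821)

(0.107, 0.821)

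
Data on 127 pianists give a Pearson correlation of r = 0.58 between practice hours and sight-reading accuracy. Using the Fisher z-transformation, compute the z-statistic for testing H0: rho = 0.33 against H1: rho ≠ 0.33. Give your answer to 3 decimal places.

Fisher z: atanh(0.58) = 0.662463, atanh(0.33) = 0.342828
z = (z_r − z_0)·√(n−3) = (0.662463 − 0.342828)·√124 = 0.319635 · 11.135529 = 3.559

3.559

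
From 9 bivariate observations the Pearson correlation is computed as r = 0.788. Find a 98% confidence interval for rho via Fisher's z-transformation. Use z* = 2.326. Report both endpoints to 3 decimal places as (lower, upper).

Fisher z: z_r = atanh(r) = ½·ln((1+0.788)/(1−0.788)) = 1.066133
SE(z) = 1/√(n−3) = 1/√6 = 0.408248
98% ⇒ z* = 2.326; margin = 2.326·0.408248 = 0.949585
CI on z-scale: (0.116548, 2.015718)
Back-transform: tanh(0.116548) = 0.116023, tanh(2.015718) = 0.965121

(0.116, 0.965)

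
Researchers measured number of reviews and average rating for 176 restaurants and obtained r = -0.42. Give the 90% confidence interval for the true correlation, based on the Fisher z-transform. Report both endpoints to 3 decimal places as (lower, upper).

z_r = atanh(-0.42) = -0.447692;  SE = 1/√(n−3) = 1/√173 = 0.076029
z-limits: -0.447692 ± 1.645·0.076029 = -0.447692 ± 0.125068 = [-0.572760, -0.322624]
ρ-limits: (tanh -0.572760, tanh -0.322624) = (-0.517, -0.312)

(-0.517, -0.312)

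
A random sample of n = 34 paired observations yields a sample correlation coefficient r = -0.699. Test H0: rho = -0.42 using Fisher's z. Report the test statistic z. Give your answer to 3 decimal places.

z_r = atanh(-0.699) = -0.865342,  z_0 = atanh(-0.42) = -0.447692
SE = 1/√(n−3) = 1/√31 = 0.179605
z = (z_r − z_0)/SE = (-0.865342 − (-0.447692)) / 0.179605 = -0.417650 / 0.179605 = -2.325

-2.325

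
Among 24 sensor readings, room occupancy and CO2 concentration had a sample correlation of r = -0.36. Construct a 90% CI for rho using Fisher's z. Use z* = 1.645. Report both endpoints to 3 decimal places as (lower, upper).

z_r = atanh(-0.36) = -0.376886;  SE = 1/√(n−3) = 1/√21 = 0.218218
z-limits: -0.376886 ± 1.645·0.218218 = -0.376886 ± 0.358969 = [-0.735855, -0.017917]
ρ-limits: (tanh -0.735855, tanh -0.017917) = (-0.627, -0.018)

(-0.627, -0.018)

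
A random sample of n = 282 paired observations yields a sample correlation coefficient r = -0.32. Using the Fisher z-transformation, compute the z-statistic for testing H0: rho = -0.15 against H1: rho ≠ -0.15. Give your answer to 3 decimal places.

-3.015

Fisher z: atanh(-0.32) = -0.331647, atanh(-0.15) = -0.151140
z = (z_r − z_0)·√(n−3) = (-0.331647 − (-0.151140))·√279 = -0.180507 · 16.703293 = -3.015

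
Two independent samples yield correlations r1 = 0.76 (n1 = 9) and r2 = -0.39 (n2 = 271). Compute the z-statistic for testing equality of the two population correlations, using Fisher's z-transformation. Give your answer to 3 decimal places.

3.411

Fisher z-transforms: z1 = atanh(0.76) = 0.996215, z2 = atanh(-0.39) = -0.411800; difference d = 1.408015
Var(d) = 1/6 + 1/268 = 0.1666667 + 0.0037313 = 0.1703980
z = d/√Var(d) = 1.408015 / √0.1703980 = 1.408015 / 0.412793 = 3.411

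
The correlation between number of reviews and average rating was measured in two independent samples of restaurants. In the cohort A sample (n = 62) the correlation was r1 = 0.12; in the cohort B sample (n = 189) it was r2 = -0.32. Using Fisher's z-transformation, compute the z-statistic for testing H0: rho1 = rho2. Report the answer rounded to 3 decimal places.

3.027

z1 = atanh(0.12) = 0.120581,  z2 = atanh(-0.32) = -0.331647
SE = √(1/(n1−3) + 1/(n2−3)) = √(1/59 + 1/186) = √(0.0169492 + 0.0053763) = √0.0223255 = 0.149417
z = (z1 − z2)/SE = (0.120581 − (-0.331647)) / 0.149417 = 0.452228 / 0.149417 = 3.027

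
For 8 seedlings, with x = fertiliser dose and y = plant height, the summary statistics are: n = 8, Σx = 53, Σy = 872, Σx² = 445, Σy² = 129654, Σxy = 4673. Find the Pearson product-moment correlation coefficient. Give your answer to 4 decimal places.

-0.6125

Numerator: nΣxy − (Σx)(Σy) = 8·4673 − (53)(872) = -8832
Denominator: √[(nΣx²−(Σx)²)(nΣy²−(Σy)²)]
  nΣx²−(Σx)² = 8·445 − 2809 = 751;  nΣy²−(Σy)² = 8·129654 − 760384 = 276848
  √(751·276848) = √207912848 = 14419.1833
r = -8832 / 14419.1833 = -0.6125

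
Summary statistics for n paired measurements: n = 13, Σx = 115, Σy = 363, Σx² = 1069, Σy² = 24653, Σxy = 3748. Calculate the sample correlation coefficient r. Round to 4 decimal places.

S_xy = nΣxy − ΣxΣy = 13·3748 − 115·363 = 48724 − 41745 = 6979
S_xx = nΣx² − (Σx)² = 13·1069 − 115² = 13897 − 13225 = 672
S_yy = nΣy² − (Σy)² = 13·24653 − 363² = 320489 − 131769 = 188720
r = S_xy / √(S_xx·S_yy) = 6979 / √(672·188720) = 6979 / √126819840 = 6979 / 11261.4315 = 0.6197

0.6197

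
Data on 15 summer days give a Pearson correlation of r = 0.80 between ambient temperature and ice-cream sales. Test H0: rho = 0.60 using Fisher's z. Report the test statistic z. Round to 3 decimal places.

Fisher z: atanh(0.80) = 1.098612, atanh(0.60) = 0.693147
z = (z_r − z_0)·√(n−3) = (1.098612 − 0.693147)·√12 = 0.405465 · 3.464102 = 1.405

1.405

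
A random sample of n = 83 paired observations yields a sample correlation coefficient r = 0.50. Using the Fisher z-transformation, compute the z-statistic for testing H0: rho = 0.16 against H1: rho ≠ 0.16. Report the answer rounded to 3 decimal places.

Fisher z: atanh(0.50) = 0.549306, atanh(0.16) = 0.161387
z = (z_r − z_0)·√(n−3) = (0.549306 − 0.161387)·√80 = 0.387919 · 8.944272 = 3.470

3.470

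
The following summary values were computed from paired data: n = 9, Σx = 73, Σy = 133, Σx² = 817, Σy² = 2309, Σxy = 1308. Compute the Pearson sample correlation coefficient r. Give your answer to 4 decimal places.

0.8247

S_xy = nΣxy − ΣxΣy = 9·1308 − 73·133 = 11772 − 9709 = 2063
S_xx = nΣx² − (Σx)² = 9·817 − 73² = 7353 − 5329 = 2024
S_yy = nΣy² − (Σy)² = 9·2309 − 133² = 20781 − 17689 = 3092
r = S_xy / √(S_xx·S_yy) = 2063 / √(2024·3092) = 2063 / √6258208 = 2063 / 2501.6411 = 0.8247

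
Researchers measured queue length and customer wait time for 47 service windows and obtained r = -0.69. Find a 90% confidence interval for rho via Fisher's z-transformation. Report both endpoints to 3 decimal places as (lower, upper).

Fisher z: z_r = atanh(r) = ½·ln((1+(-0.69))/(1−(-0.69))) = -0.847956
SE(z) = 1/√(n−3) = 1/√44 = 0.150756
90% ⇒ z* = 1.645; margin = 1.645·0.150756 = 0.247994
CI on z-scale: (-1.095950, -0.599962)
Back-transform: tanh(-1.095950) = -0.799040, tanh(-0.599962) = -0.537023

(-0.799, -0.537)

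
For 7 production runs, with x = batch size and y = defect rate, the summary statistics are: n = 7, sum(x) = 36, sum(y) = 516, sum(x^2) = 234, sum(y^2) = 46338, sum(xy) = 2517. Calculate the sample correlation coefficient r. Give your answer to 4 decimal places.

Numerator: nΣxy − (Σx)(Σy) = 7·2517 − (36)(516) = -957
Denominator: √[(nΣx²−(Σx)²)(nΣy²−(Σy)²)]
  nΣx²−(Σx)² = 7·234 − 1296 = 342;  nΣy²−(Σy)² = 7·46338 − 266256 = 58110
  √(342·58110) = √19873620 = 4457.9838
r = -957 / 4457.9838 = -0.2147

-0.2147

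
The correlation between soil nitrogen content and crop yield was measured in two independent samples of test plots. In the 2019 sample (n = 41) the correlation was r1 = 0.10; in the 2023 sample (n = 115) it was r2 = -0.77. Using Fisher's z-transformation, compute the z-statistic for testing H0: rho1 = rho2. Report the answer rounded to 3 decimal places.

Fisher z-transforms: z1 = atanh(0.10) = 0.100335, z2 = atanh(-0.77) = -1.020328; difference d = 1.120663
Var(d) = 1/38 + 1/112 = 0.0263158 + 0.0089286 = 0.0352444
z = d/√Var(d) = 1.120663 / √0.0352444 = 1.120663 / 0.187735 = 5.969

5.969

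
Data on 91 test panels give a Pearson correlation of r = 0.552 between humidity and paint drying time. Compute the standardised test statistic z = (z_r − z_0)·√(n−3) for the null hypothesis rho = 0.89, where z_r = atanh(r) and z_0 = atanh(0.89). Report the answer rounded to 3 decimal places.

-7.511

Fisher z: atanh(0.552) = 0.621253, atanh(0.89) = 1.421926
z = (z_r − z_0)·√(n−3) = (0.621253 − 1.421926)·√88 = -0.800673 · 9.380832 = -7.511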